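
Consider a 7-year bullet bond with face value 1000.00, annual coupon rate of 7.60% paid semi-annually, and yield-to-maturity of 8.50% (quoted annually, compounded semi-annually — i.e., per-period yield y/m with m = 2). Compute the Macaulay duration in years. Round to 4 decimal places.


Coupon per period c = face * coupon_rate / m = 38.000000
Periods per year m = 2; per-period yield y/m = 0.042500
Number of cashflows N = 14
Cashflows (t years, CF_t, discount factor 1/(1+y/m)^(m*t), PV):
  t = 0.5000: CF_t = 38.000000, DF = 0.959233, PV = 36.450839
  t = 1.0000: CF_t = 38.000000, DF = 0.920127, PV = 34.964834
  t = 1.5000: CF_t = 38.000000, DF = 0.882616, PV = 33.539409
  t = 2.0000: CF_t = 38.000000, DF = 0.846634, PV = 32.172095
  t = 2.5000: CF_t = 38.000000, DF = 0.812119, PV = 30.860523
  t = 3.0000: CF_t = 38.000000, DF = 0.779011, PV = 29.602420
  t = 3.5000: CF_t = 38.000000, DF = 0.747253, PV = 28.395607
  t = 4.0000: CF_t = 38.000000, DF = 0.716789, PV = 27.237992
  t = 4.5000: CF_t = 38.000000, DF = 0.687568, PV = 26.127570
  t = 5.0000: CF_t = 38.000000, DF = 0.659537, PV = 25.062417
  t = 5.5000: CF_t = 38.000000, DF = 0.632650, PV = 24.040688
  t = 6.0000: CF_t = 38.000000, DF = 0.606858, PV = 23.060612
  t = 6.5000: CF_t = 38.000000, DF = 0.582118, PV = 22.120491
  t = 7.0000: CF_t = 1038.000000, DF = 0.558387, PV = 579.605453
Price P = sum_t PV_t = 953.240951
Macaulay numerator sum_t t * PV_t:
  t * PV_t at t = 0.5000: 18.225420
  t * PV_t at t = 1.0000: 34.964834
  t * PV_t at t = 1.5000: 50.309114
  t * PV_t at t = 2.0000: 64.344190
  t * PV_t at t = 2.5000: 77.151307
  t * PV_t at t = 3.0000: 88.807260
  t * PV_t at t = 3.5000: 99.384623
  t * PV_t at t = 4.0000: 108.951968
  t * PV_t at t = 4.5000: 117.574066
  t * PV_t at t = 5.0000: 125.312087
  t * PV_t at t = 5.5000: 132.223785
  t * PV_t at t = 6.0000: 138.363673
  t * PV_t at t = 6.5000: 143.783194
  t * PV_t at t = 7.0000: 4057.238169
Macaulay duration D = (sum_t t * PV_t) / P = 5256.633689 / 953.240951 = 5.514486

Answer: Macaulay duration = 5.5145 years


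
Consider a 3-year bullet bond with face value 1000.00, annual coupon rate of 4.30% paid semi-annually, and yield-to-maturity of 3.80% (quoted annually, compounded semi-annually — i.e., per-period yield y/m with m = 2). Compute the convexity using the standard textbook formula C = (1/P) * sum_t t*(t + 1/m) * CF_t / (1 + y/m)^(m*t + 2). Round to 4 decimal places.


Coupon per period c = face * coupon_rate / m = 21.500000
Periods per year m = 2; per-period yield y/m = 0.019000
Number of cashflows N = 6
Cashflows (t years, CF_t, discount factor 1/(1+y/m)^(m*t), PV):
  t = 0.5000: CF_t = 21.500000, DF = 0.981354, PV = 21.099117
  t = 1.0000: CF_t = 21.500000, DF = 0.963056, PV = 20.705708
  t = 1.5000: CF_t = 21.500000, DF = 0.945099, PV = 20.319635
  t = 2.0000: CF_t = 21.500000, DF = 0.927477, PV = 19.940761
  t = 2.5000: CF_t = 21.500000, DF = 0.910184, PV = 19.568951
  t = 3.0000: CF_t = 1021.500000, DF = 0.893213, PV = 912.416787
Price P = sum_t PV_t = 1014.050959
Convexity numerator sum_t t*(t + 1/m) * CF_t / (1+y/m)^(m*t + 2):
  t = 0.5000: term = 10.159818
  t = 1.0000: term = 29.911141
  t = 1.5000: term = 58.706852
  t = 2.0000: term = 96.020367
  t = 2.5000: term = 141.344995
  t = 3.0000: term = 9226.440768
Convexity = (1/P) * sum = 9562.583941 / 1014.050959 = 9.430082

Answer: Convexity = 9.4301


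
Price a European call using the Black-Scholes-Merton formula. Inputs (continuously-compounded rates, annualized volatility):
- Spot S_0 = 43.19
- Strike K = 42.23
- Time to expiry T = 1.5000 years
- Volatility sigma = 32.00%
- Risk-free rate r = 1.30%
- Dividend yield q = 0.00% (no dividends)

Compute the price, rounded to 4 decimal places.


Answer: Price = 7.4969

Derivation:
d1 = (ln(S/K) + (r - q + 0.5*sigma^2) * T) / (sigma * sqrt(T)) = 0.30306852
d2 = d1 - sigma * sqrt(T) = -0.08884984
exp(-rT) = 0.98068890; exp(-qT) = 1.00000000
C = S_0 * exp(-qT) * N(d1) - K * exp(-rT) * N(d2)
N(d1) = 0.61908118; N(d2) = 0.46460063
C = 43.1900 * 1.00000000 * 0.61908118 - 42.2300 * 0.98068890 * 0.46460063 = 7.4969


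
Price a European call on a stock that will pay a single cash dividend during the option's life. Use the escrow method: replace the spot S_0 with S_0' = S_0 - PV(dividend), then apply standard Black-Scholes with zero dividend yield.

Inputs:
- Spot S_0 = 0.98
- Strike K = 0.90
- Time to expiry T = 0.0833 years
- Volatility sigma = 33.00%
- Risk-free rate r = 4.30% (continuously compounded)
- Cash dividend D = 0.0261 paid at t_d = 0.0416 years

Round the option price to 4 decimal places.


Answer: Price = 0.0709

Derivation:
PV(D) = D * exp(-r * t_d) = 0.0261 * 0.99821280 = 0.02605335
S_0' = S_0 - PV(D) = 0.9800 - 0.02605335 = 0.95394665
d1 = (ln(S_0'/K) + (r + sigma^2/2)*T) / (sigma*sqrt(T)) = 0.69642965
d2 = d1 - sigma*sqrt(T) = 0.60118591
exp(-rT) = 0.99642451
N(d1) = 0.75692010; N(d2) = 0.72614192
C = S_0' * N(d1) - K * exp(-rT) * N(d2) = 0.95394665 * 0.75692010 - 0.9000 * 0.99642451 * 0.72614192 = 0.0709


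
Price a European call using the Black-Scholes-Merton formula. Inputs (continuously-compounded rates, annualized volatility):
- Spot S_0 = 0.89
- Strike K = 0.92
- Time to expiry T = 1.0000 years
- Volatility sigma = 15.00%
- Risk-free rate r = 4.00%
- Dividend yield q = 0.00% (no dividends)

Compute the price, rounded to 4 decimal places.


Answer: Price = 0.0561

Derivation:
d1 = (ln(S/K) + (r - q + 0.5*sigma^2) * T) / (sigma * sqrt(T)) = 0.12065195
d2 = d1 - sigma * sqrt(T) = -0.02934805
exp(-rT) = 0.96078944; exp(-qT) = 1.00000000
C = S_0 * exp(-qT) * N(d1) - K * exp(-rT) * N(d2)
N(d1) = 0.54801664; N(d2) = 0.48829350
C = 0.8900 * 1.00000000 * 0.54801664 - 0.9200 * 0.96078944 * 0.48829350 = 0.0561


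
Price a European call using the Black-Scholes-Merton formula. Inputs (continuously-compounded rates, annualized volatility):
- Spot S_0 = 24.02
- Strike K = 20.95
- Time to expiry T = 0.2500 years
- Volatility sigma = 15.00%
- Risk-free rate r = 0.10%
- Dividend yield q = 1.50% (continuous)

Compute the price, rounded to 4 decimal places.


d1 = (ln(S/K) + (r - q + 0.5*sigma^2) * T) / (sigma * sqrt(T)) = 1.81414227
d2 = d1 - sigma * sqrt(T) = 1.73914227
exp(-rT) = 0.99975003; exp(-qT) = 0.99625702
C = S_0 * exp(-qT) * N(d1) - K * exp(-rT) * N(d2)
N(d1) = 0.96517209; N(d2) = 0.95899513
C = 24.0200 * 0.99625702 * 0.96517209 - 20.9500 * 0.99975003 * 0.95899513 = 3.0107

Answer: Price = 3.0107


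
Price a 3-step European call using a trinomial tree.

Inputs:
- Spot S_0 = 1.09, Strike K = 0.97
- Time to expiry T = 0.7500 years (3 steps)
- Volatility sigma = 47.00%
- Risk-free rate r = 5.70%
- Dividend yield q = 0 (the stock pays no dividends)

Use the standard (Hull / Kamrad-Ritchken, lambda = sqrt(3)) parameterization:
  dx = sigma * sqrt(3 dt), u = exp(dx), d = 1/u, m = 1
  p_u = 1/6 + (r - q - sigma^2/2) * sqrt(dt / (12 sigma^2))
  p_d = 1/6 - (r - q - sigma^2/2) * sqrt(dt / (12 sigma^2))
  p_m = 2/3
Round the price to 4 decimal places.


dt = T/N = 0.250000; dx = sigma*sqrt(3*dt) = 0.407032
u = exp(dx) = 1.502352; d = 1/u = 0.665623
p_u = 0.150252, p_m = 0.666667, p_d = 0.183081
Discount per step: exp(-r*dt) = 0.985851
Stock lattice S(k, j) with j the centered position index:
  k=0: S(0,+0) = 1.0900
  k=1: S(1,-1) = 0.7255; S(1,+0) = 1.0900; S(1,+1) = 1.6376
  k=2: S(2,-2) = 0.4829; S(2,-1) = 0.7255; S(2,+0) = 1.0900; S(2,+1) = 1.6376; S(2,+2) = 2.4602
  k=3: S(3,-3) = 0.3214; S(3,-2) = 0.4829; S(3,-1) = 0.7255; S(3,+0) = 1.0900; S(3,+1) = 1.6376; S(3,+2) = 2.4602; S(3,+3) = 3.6961
Terminal payoffs V(N, j) = max(S_T - K, 0):
  V(3,-3) = 0.000000; V(3,-2) = 0.000000; V(3,-1) = 0.000000; V(3,+0) = 0.120000; V(3,+1) = 0.667564; V(3,+2) = 1.490197; V(3,+3) = 2.726083
Backward induction: V(k, j) = exp(-r*dt) * [p_u * V(k+1, j+1) + p_m * V(k+1, j) + p_d * V(k+1, j-1)]
  V(2,-2) = exp(-r*dt) * [p_u*0.000000 + p_m*0.000000 + p_d*0.000000] = 0.000000
  V(2,-1) = exp(-r*dt) * [p_u*0.120000 + p_m*0.000000 + p_d*0.000000] = 0.017775
  V(2,+0) = exp(-r*dt) * [p_u*0.667564 + p_m*0.120000 + p_d*0.000000] = 0.177752
  V(2,+1) = exp(-r*dt) * [p_u*1.490197 + p_m*0.667564 + p_d*0.120000] = 0.681142
  V(2,+2) = exp(-r*dt) * [p_u*2.726083 + p_m*1.490197 + p_d*0.667564] = 1.503702
  V(1,-1) = exp(-r*dt) * [p_u*0.177752 + p_m*0.017775 + p_d*0.000000] = 0.038012
  V(1,+0) = exp(-r*dt) * [p_u*0.681142 + p_m*0.177752 + p_d*0.017775] = 0.220928
  V(1,+1) = exp(-r*dt) * [p_u*1.503702 + p_m*0.681142 + p_d*0.177752] = 0.702490
  V(0,+0) = exp(-r*dt) * [p_u*0.702490 + p_m*0.220928 + p_d*0.038012] = 0.256119

Answer: Price = V(0,0) = 0.2561


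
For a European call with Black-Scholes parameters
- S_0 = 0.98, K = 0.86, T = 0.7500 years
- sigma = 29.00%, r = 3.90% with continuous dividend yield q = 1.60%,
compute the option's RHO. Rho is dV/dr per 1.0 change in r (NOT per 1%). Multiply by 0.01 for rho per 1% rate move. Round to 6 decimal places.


Answer: Rho = 0.424949

Derivation:
d1 = 0.7143522327; d2 = 0.4632048656
phi(d1) = 0.3091007234; exp(-qT) = 0.9880717129; exp(-rT) = 0.9711736407
N(d2) = 0.6783912355
Rho = K*T*exp(-rT)*N(d2) = 0.8600 * 0.7500 * 0.9711736407 * 0.6783912355 = 0.424949


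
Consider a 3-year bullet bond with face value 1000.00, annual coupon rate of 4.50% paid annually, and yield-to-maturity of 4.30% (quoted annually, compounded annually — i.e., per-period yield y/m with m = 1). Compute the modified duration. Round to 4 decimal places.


Coupon per period c = face * coupon_rate / m = 45.000000
Periods per year m = 1; per-period yield y/m = 0.043000
Number of cashflows N = 3
Cashflows (t years, CF_t, discount factor 1/(1+y/m)^(m*t), PV):
  t = 1.0000: CF_t = 45.000000, DF = 0.958773, PV = 43.144775
  t = 2.0000: CF_t = 45.000000, DF = 0.919245, PV = 41.366035
  t = 3.0000: CF_t = 1045.000000, DF = 0.881347, PV = 921.007921
Price P = sum_t PV_t = 1005.518731
First compute Macaulay numerator sum_t t * PV_t:
  t * PV_t at t = 1.0000: 43.144775
  t * PV_t at t = 2.0000: 82.732070
  t * PV_t at t = 3.0000: 2763.023762
Macaulay duration D = 2888.900607 / 1005.518731 = 2.873045
Modified duration = D / (1 + y/m) = 2.873045 / (1 + 0.043000) = 2.754597

Answer: Modified duration = 2.7546


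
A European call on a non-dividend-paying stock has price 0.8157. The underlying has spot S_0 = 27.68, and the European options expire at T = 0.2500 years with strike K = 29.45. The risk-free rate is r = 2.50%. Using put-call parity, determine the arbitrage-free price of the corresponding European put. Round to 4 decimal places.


Put-call parity: C - P = S_0 * exp(-qT) - K * exp(-rT).
S_0 * exp(-qT) = 27.6800 * 1.00000000 = 27.68000000
K * exp(-rT) = 29.4500 * 0.99376949 = 29.26651150
P = C - S*exp(-qT) + K*exp(-rT)
P = 0.8157 - 27.68000000 + 29.26651150 = 2.4022

Answer: Put price = 2.4022


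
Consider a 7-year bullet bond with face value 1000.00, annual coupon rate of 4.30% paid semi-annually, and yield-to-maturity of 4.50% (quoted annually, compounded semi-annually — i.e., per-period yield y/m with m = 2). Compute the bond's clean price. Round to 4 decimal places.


Answer: Price = 988.1041

Derivation:
Coupon per period c = face * coupon_rate / m = 21.500000
Periods per year m = 2; per-period yield y/m = 0.022500
Number of cashflows N = 14
Cashflows (t years, CF_t, discount factor 1/(1+y/m)^(m*t), PV):
  t = 0.5000: CF_t = 21.500000, DF = 0.977995, PV = 21.026895
  t = 1.0000: CF_t = 21.500000, DF = 0.956474, PV = 20.564200
  t = 1.5000: CF_t = 21.500000, DF = 0.935427, PV = 20.111687
  t = 2.0000: CF_t = 21.500000, DF = 0.914843, PV = 19.669132
  t = 2.5000: CF_t = 21.500000, DF = 0.894712, PV = 19.236315
  t = 3.0000: CF_t = 21.500000, DF = 0.875024, PV = 18.813022
  t = 3.5000: CF_t = 21.500000, DF = 0.855769, PV = 18.399043
  t = 4.0000: CF_t = 21.500000, DF = 0.836938, PV = 17.994174
  t = 4.5000: CF_t = 21.500000, DF = 0.818522, PV = 17.598215
  t = 5.0000: CF_t = 21.500000, DF = 0.800510, PV = 17.210968
  t = 5.5000: CF_t = 21.500000, DF = 0.782895, PV = 16.832242
  t = 6.0000: CF_t = 21.500000, DF = 0.765667, PV = 16.461851
  t = 6.5000: CF_t = 21.500000, DF = 0.748819, PV = 16.099610
  t = 7.0000: CF_t = 1021.500000, DF = 0.732341, PV = 748.086707
Price P = sum_t PV_t = 988.104061


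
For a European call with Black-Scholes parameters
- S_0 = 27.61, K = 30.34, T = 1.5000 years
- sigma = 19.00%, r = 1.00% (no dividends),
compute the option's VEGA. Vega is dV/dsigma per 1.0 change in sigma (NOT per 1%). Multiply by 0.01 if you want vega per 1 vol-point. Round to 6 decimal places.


Answer: Vega = 13.154955

Derivation:
d1 = -0.2243816316; d2 = -0.4570831571
phi(d1) = 0.3890248361; exp(-qT) = 1.0000000000; exp(-rT) = 0.9851119396
Vega = S * exp(-qT) * phi(d1) * sqrt(T) = 27.6100 * 1.0000000000 * 0.3890248361 * 1.2247448714 = 13.154955


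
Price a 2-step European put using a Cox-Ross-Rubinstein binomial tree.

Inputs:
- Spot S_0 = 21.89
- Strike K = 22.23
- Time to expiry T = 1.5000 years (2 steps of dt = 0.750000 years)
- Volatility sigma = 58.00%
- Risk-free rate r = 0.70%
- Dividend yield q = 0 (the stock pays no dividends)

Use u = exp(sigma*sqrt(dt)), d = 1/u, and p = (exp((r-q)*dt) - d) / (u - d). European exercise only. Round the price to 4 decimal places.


dt = T/N = 0.750000
u = exp(sigma*sqrt(dt)) = 1.652509; d = 1/u = 0.605140
p = (exp((r-q)*dt) - d) / (u - d) = 0.382027
Discount per step: exp(-r*dt) = 0.994764
Stock lattice S(k, i) with i counting down-moves:
  k=0: S(0,0) = 21.8900
  k=1: S(1,0) = 36.1734; S(1,1) = 13.2465
  k=2: S(2,0) = 59.7769; S(2,1) = 21.8900; S(2,2) = 8.0160
Terminal payoffs V(N, i) = max(K - S_T, 0):
  V(2,0) = 0.000000; V(2,1) = 0.340000; V(2,2) = 14.213993
Backward induction: V(k, i) = exp(-r*dt) * [p * V(k+1, i) + (1-p) * V(k+1, i+1)].
  V(1,0) = exp(-r*dt) * [p*0.000000 + (1-p)*0.340000] = 0.209011
  V(1,1) = exp(-r*dt) * [p*0.340000 + (1-p)*14.213993] = 8.867074
  V(0,0) = exp(-r*dt) * [p*0.209011 + (1-p)*8.867074] = 5.530347

Answer: Price = V(0,0) = 5.5303


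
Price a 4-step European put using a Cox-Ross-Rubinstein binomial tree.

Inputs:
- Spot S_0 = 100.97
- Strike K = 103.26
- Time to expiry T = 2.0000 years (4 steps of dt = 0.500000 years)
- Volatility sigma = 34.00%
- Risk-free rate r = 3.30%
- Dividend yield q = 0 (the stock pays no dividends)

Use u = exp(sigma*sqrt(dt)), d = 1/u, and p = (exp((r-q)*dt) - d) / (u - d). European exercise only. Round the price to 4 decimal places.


Answer: Price = V(0,0) = 15.9479

Derivation:
dt = T/N = 0.500000
u = exp(sigma*sqrt(dt)) = 1.271778; d = 1/u = 0.786300
p = (exp((r-q)*dt) - d) / (u - d) = 0.474453
Discount per step: exp(-r*dt) = 0.983635
Stock lattice S(k, i) with i counting down-moves:
  k=0: S(0,0) = 100.9700
  k=1: S(1,0) = 128.4115; S(1,1) = 79.3928
  k=2: S(2,0) = 163.3110; S(2,1) = 100.9700; S(2,2) = 62.4266
  k=3: S(3,0) = 207.6954; S(3,1) = 128.4115; S(3,2) = 79.3928; S(3,3) = 49.0860
  k=4: S(4,0) = 264.1425; S(4,1) = 163.3110; S(4,2) = 100.9700; S(4,3) = 62.4266; S(4,4) = 38.5964
Terminal payoffs V(N, i) = max(K - S_T, 0):
  V(4,0) = 0.000000; V(4,1) = 0.000000; V(4,2) = 2.290000; V(4,3) = 40.833440; V(4,4) = 64.663630
Backward induction: V(k, i) = exp(-r*dt) * [p * V(k+1, i) + (1-p) * V(k+1, i+1)].
  V(3,0) = exp(-r*dt) * [p*0.000000 + (1-p)*0.000000] = 0.000000
  V(3,1) = exp(-r*dt) * [p*0.000000 + (1-p)*2.290000] = 1.183808
  V(3,2) = exp(-r*dt) * [p*2.290000 + (1-p)*40.833440] = 22.177433
  V(3,3) = exp(-r*dt) * [p*40.833440 + (1-p)*64.663630] = 52.484157
  V(2,0) = exp(-r*dt) * [p*0.000000 + (1-p)*1.183808] = 0.611966
  V(2,1) = exp(-r*dt) * [p*1.183808 + (1-p)*22.177433] = 12.017023
  V(2,2) = exp(-r*dt) * [p*22.177433 + (1-p)*52.484157] = 37.481471
  V(1,0) = exp(-r*dt) * [p*0.611966 + (1-p)*12.017023] = 6.497759
  V(1,1) = exp(-r*dt) * [p*12.017023 + (1-p)*37.481471] = 24.984134
  V(0,0) = exp(-r*dt) * [p*6.497759 + (1-p)*24.984134] = 15.947898


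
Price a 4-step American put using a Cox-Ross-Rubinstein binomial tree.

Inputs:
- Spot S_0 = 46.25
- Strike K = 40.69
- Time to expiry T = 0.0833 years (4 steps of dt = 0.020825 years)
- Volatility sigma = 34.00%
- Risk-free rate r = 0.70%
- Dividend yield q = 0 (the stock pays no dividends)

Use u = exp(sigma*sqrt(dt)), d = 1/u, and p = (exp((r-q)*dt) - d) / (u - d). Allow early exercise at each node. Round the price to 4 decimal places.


Answer: Price = V(0,0) = 0.1824

Derivation:
dt = T/N = 0.020825
u = exp(sigma*sqrt(dt)) = 1.050289; d = 1/u = 0.952119
p = (exp((r-q)*dt) - d) / (u - d) = 0.489221
Discount per step: exp(-r*dt) = 0.999854
Stock lattice S(k, i) with i counting down-moves:
  k=0: S(0,0) = 46.2500
  k=1: S(1,0) = 48.5758; S(1,1) = 44.0355
  k=2: S(2,0) = 51.0187; S(2,1) = 46.2500; S(2,2) = 41.9271
  k=3: S(3,0) = 53.5843; S(3,1) = 48.5758; S(3,2) = 44.0355; S(3,3) = 39.9196
  k=4: S(4,0) = 56.2790; S(4,1) = 51.0187; S(4,2) = 46.2500; S(4,3) = 41.9271; S(4,4) = 38.0082
Terminal payoffs V(N, i) = max(K - S_T, 0):
  V(4,0) = 0.000000; V(4,1) = 0.000000; V(4,2) = 0.000000; V(4,3) = 0.000000; V(4,4) = 2.681811
Backward induction: V(k, i) = exp(-r*dt) * [p * V(k+1, i) + (1-p) * V(k+1, i+1)]; then take max(V_cont, immediate exercise) for American.
  V(3,0) = exp(-r*dt) * [p*0.000000 + (1-p)*0.000000] = 0.000000; exercise = 0.000000; V(3,0) = max -> 0.000000
  V(3,1) = exp(-r*dt) * [p*0.000000 + (1-p)*0.000000] = 0.000000; exercise = 0.000000; V(3,1) = max -> 0.000000
  V(3,2) = exp(-r*dt) * [p*0.000000 + (1-p)*0.000000] = 0.000000; exercise = 0.000000; V(3,2) = max -> 0.000000
  V(3,3) = exp(-r*dt) * [p*0.000000 + (1-p)*2.681811] = 1.369612; exercise = 0.770433; V(3,3) = max -> 1.369612
  V(2,0) = exp(-r*dt) * [p*0.000000 + (1-p)*0.000000] = 0.000000; exercise = 0.000000; V(2,0) = max -> 0.000000
  V(2,1) = exp(-r*dt) * [p*0.000000 + (1-p)*0.000000] = 0.000000; exercise = 0.000000; V(2,1) = max -> 0.000000
  V(2,2) = exp(-r*dt) * [p*0.000000 + (1-p)*1.369612] = 0.699467; exercise = 0.000000; V(2,2) = max -> 0.699467
  V(1,0) = exp(-r*dt) * [p*0.000000 + (1-p)*0.000000] = 0.000000; exercise = 0.000000; V(1,0) = max -> 0.000000
  V(1,1) = exp(-r*dt) * [p*0.000000 + (1-p)*0.699467] = 0.357221; exercise = 0.000000; V(1,1) = max -> 0.357221
  V(0,0) = exp(-r*dt) * [p*0.000000 + (1-p)*0.357221] = 0.182434; exercise = 0.000000; V(0,0) = max -> 0.182434


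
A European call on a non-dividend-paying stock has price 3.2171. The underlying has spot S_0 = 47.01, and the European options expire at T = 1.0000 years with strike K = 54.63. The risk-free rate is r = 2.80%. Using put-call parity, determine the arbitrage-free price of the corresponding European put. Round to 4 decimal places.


Put-call parity: C - P = S_0 * exp(-qT) - K * exp(-rT).
S_0 * exp(-qT) = 47.0100 * 1.00000000 = 47.01000000
K * exp(-rT) = 54.6300 * 0.97238837 = 53.12157648
P = C - S*exp(-qT) + K*exp(-rT)
P = 3.2171 - 47.01000000 + 53.12157648 = 9.3287

Answer: Put price = 9.3287


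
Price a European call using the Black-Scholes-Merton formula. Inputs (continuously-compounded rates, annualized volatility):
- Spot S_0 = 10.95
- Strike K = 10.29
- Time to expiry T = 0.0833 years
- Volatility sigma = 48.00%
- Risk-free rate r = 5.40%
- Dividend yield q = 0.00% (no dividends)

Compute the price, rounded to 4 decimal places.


Answer: Price = 1.0046

Derivation:
d1 = (ln(S/K) + (r - q + 0.5*sigma^2) * T) / (sigma * sqrt(T)) = 0.55047839
d2 = d1 - sigma * sqrt(T) = 0.41194204
exp(-rT) = 0.99551190; exp(-qT) = 1.00000000
C = S_0 * exp(-qT) * N(d1) - K * exp(-rT) * N(d2)
N(d1) = 0.70900435; N(d2) = 0.65980905
C = 10.9500 * 1.00000000 * 0.70900435 - 10.2900 * 0.99551190 * 0.65980905 = 1.0046


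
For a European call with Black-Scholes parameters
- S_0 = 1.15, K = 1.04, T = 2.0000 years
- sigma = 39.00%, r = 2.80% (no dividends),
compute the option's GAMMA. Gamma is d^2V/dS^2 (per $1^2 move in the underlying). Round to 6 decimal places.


d1 = 0.5595956568; d2 = 0.0080523674
phi(d1) = 0.3411229932; exp(-qT) = 1.0000000000; exp(-rT) = 0.9455391359
Gamma = exp(-qT) * phi(d1) / (S * sigma * sqrt(T)) = 1.0000000000 * 0.3411229932 / (1.1500 * 0.3900 * 1.4142135624) = 0.537816

Answer: Gamma = 0.537816


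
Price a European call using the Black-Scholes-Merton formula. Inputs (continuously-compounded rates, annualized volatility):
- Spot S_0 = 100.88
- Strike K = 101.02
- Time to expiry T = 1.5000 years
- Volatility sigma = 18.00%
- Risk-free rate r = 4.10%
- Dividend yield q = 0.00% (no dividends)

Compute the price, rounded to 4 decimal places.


Answer: Price = 11.8550

Derivation:
d1 = (ln(S/K) + (r - q + 0.5*sigma^2) * T) / (sigma * sqrt(T)) = 0.38290594
d2 = d1 - sigma * sqrt(T) = 0.16245186
exp(-rT) = 0.94035295; exp(-qT) = 1.00000000
C = S_0 * exp(-qT) * N(d1) - K * exp(-rT) * N(d2)
N(d1) = 0.64910525; N(d2) = 0.56452498
C = 100.8800 * 1.00000000 * 0.64910525 - 101.0200 * 0.94035295 * 0.56452498 = 11.8550


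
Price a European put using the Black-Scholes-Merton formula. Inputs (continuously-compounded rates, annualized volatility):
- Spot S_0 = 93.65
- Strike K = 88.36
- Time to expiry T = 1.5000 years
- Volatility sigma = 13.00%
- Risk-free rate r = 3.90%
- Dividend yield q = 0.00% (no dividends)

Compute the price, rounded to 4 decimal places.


d1 = (ln(S/K) + (r - q + 0.5*sigma^2) * T) / (sigma * sqrt(T)) = 0.81222599
d2 = d1 - sigma * sqrt(T) = 0.65300916
exp(-rT) = 0.94317824; exp(-qT) = 1.00000000
P = K * exp(-rT) * N(-d2) - S_0 * exp(-qT) * N(-d1)
N(-d1) = 0.20833098; N(-d2) = 0.25687519
P = 88.3600 * 0.94317824 * 0.25687519 - 93.6500 * 1.00000000 * 0.20833098 = 1.8976

Answer: Price = 1.8976


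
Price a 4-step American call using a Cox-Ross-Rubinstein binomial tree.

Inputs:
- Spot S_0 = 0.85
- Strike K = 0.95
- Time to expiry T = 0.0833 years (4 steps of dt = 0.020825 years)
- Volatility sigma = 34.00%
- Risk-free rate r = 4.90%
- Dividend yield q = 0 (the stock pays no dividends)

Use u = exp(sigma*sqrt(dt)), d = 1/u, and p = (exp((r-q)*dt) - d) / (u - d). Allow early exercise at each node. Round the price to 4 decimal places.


Answer: Price = V(0,0) = 0.0052

Derivation:
dt = T/N = 0.020825
u = exp(sigma*sqrt(dt)) = 1.050289; d = 1/u = 0.952119
p = (exp((r-q)*dt) - d) / (u - d) = 0.498136
Discount per step: exp(-r*dt) = 0.998980
Stock lattice S(k, i) with i counting down-moves:
  k=0: S(0,0) = 0.8500
  k=1: S(1,0) = 0.8927; S(1,1) = 0.8093
  k=2: S(2,0) = 0.9376; S(2,1) = 0.8500; S(2,2) = 0.7706
  k=3: S(3,0) = 0.9848; S(3,1) = 0.8927; S(3,2) = 0.8093; S(3,3) = 0.7337
  k=4: S(4,0) = 1.0343; S(4,1) = 0.9376; S(4,2) = 0.8500; S(4,3) = 0.7706; S(4,4) = 0.6985
Terminal payoffs V(N, i) = max(S_T - K, 0):
  V(4,0) = 0.084317; V(4,1) = 0.000000; V(4,2) = 0.000000; V(4,3) = 0.000000; V(4,4) = 0.000000
Backward induction: V(k, i) = exp(-r*dt) * [p * V(k+1, i) + (1-p) * V(k+1, i+1)]; then take max(V_cont, immediate exercise) for American.
  V(3,0) = exp(-r*dt) * [p*0.084317 + (1-p)*0.000000] = 0.041958; exercise = 0.034793; V(3,0) = max -> 0.041958
  V(3,1) = exp(-r*dt) * [p*0.000000 + (1-p)*0.000000] = 0.000000; exercise = 0.000000; V(3,1) = max -> 0.000000
  V(3,2) = exp(-r*dt) * [p*0.000000 + (1-p)*0.000000] = 0.000000; exercise = 0.000000; V(3,2) = max -> 0.000000
  V(3,3) = exp(-r*dt) * [p*0.000000 + (1-p)*0.000000] = 0.000000; exercise = 0.000000; V(3,3) = max -> 0.000000
  V(2,0) = exp(-r*dt) * [p*0.041958 + (1-p)*0.000000] = 0.020880; exercise = 0.000000; V(2,0) = max -> 0.020880
  V(2,1) = exp(-r*dt) * [p*0.000000 + (1-p)*0.000000] = 0.000000; exercise = 0.000000; V(2,1) = max -> 0.000000
  V(2,2) = exp(-r*dt) * [p*0.000000 + (1-p)*0.000000] = 0.000000; exercise = 0.000000; V(2,2) = max -> 0.000000
  V(1,0) = exp(-r*dt) * [p*0.020880 + (1-p)*0.000000] = 0.010390; exercise = 0.000000; V(1,0) = max -> 0.010390
  V(1,1) = exp(-r*dt) * [p*0.000000 + (1-p)*0.000000] = 0.000000; exercise = 0.000000; V(1,1) = max -> 0.000000
  V(0,0) = exp(-r*dt) * [p*0.010390 + (1-p)*0.000000] = 0.005170; exercise = 0.000000; V(0,0) = max -> 0.005170


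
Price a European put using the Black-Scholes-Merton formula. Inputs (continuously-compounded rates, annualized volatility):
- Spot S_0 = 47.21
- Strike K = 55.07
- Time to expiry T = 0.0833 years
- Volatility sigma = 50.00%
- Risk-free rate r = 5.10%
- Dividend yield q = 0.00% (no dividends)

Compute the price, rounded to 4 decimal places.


d1 = (ln(S/K) + (r - q + 0.5*sigma^2) * T) / (sigma * sqrt(T)) = -0.96555905
d2 = d1 - sigma * sqrt(T) = -1.10986775
exp(-rT) = 0.99576071; exp(-qT) = 1.00000000
P = K * exp(-rT) * N(-d2) - S_0 * exp(-qT) * N(-d1)
N(-d1) = 0.83286756; N(-d2) = 0.86647199
P = 55.0700 * 0.99576071 * 0.86647199 - 47.2100 * 1.00000000 * 0.83286756 = 8.1947

Answer: Price = 8.1947


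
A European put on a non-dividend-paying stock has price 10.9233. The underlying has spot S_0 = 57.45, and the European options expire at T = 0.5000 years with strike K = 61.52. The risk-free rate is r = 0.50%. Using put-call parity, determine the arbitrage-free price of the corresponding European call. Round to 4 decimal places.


Answer: Call price = 7.0069

Derivation:
Put-call parity: C - P = S_0 * exp(-qT) - K * exp(-rT).
S_0 * exp(-qT) = 57.4500 * 1.00000000 = 57.45000000
K * exp(-rT) = 61.5200 * 0.99750312 = 61.36639209
C = P + S*exp(-qT) - K*exp(-rT)
C = 10.9233 + 57.45000000 - 61.36639209 = 7.0069


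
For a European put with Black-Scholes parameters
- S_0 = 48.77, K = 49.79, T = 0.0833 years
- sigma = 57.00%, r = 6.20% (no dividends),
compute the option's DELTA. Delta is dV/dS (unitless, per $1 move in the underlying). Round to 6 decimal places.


Answer: Delta = -0.504855

Derivation:
d1 = -0.0121699753; d2 = -0.1766818897
phi(d1) = 0.3989127382; exp(-qT) = 1.0000000000; exp(-rT) = 0.9948487136
N(-d1) = 0.5048549978
Delta = -exp(-qT) * N(-d1) = -1.0000000000 * 0.5048549978 = -0.504855


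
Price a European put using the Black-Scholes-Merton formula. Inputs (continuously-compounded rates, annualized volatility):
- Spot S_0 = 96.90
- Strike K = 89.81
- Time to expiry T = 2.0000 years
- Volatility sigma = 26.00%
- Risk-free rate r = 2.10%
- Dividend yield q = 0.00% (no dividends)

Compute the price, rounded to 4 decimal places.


Answer: Price = 8.6288

Derivation:
d1 = (ln(S/K) + (r - q + 0.5*sigma^2) * T) / (sigma * sqrt(T)) = 0.50471974
d2 = d1 - sigma * sqrt(T) = 0.13702422
exp(-rT) = 0.95886978; exp(-qT) = 1.00000000
P = K * exp(-rT) * N(-d2) - S_0 * exp(-qT) * N(-d1)
N(-d1) = 0.30687785; N(-d2) = 0.44550583
P = 89.8100 * 0.95886978 * 0.44550583 - 96.9000 * 1.00000000 * 0.30687785 = 8.6288


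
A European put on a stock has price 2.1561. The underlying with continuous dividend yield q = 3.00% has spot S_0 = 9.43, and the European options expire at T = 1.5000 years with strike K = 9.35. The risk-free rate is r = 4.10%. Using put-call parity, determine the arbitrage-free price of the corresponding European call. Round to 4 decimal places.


Put-call parity: C - P = S_0 * exp(-qT) - K * exp(-rT).
S_0 * exp(-qT) = 9.4300 * 0.95599748 = 9.01505625
K * exp(-rT) = 9.3500 * 0.94035295 = 8.79230004
C = P + S*exp(-qT) - K*exp(-rT)
C = 2.1561 + 9.01505625 - 8.79230004 = 2.3789

Answer: Call price = 2.3789


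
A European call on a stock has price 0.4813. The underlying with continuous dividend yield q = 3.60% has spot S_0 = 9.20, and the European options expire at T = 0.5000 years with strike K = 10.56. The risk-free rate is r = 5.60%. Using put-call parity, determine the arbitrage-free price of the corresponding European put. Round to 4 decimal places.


Answer: Put price = 1.7138

Derivation:
Put-call parity: C - P = S_0 * exp(-qT) - K * exp(-rT).
S_0 * exp(-qT) = 9.2000 * 0.98216103 = 9.03588150
K * exp(-rT) = 10.5600 * 0.97238837 = 10.26842115
P = C - S*exp(-qT) + K*exp(-rT)
P = 0.4813 - 9.03588150 + 10.26842115 = 1.7138


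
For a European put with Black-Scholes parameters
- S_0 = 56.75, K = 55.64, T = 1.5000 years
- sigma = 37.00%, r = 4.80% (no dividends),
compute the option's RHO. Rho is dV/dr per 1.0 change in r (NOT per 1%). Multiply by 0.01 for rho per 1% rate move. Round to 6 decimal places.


d1 = 0.4290541445; d2 = -0.0241014579
phi(d1) = 0.3638613965; exp(-qT) = 1.0000000000; exp(-rT) = 0.9305308958
N(-d2) = 0.5096141598
Rho = -K*T*exp(-rT)*N(-d2) = -55.6400 * 1.5000 * 0.9305308958 * 0.5096141598 = -39.577710

Answer: Rho = -39.577710


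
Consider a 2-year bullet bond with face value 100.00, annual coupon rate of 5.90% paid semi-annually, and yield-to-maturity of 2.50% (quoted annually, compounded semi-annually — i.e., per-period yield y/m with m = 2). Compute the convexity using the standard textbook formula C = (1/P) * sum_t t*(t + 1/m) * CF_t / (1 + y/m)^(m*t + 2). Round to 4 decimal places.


Coupon per period c = face * coupon_rate / m = 2.950000
Periods per year m = 2; per-period yield y/m = 0.012500
Number of cashflows N = 4
Cashflows (t years, CF_t, discount factor 1/(1+y/m)^(m*t), PV):
  t = 0.5000: CF_t = 2.950000, DF = 0.987654, PV = 2.913580
  t = 1.0000: CF_t = 2.950000, DF = 0.975461, PV = 2.877610
  t = 1.5000: CF_t = 2.950000, DF = 0.963418, PV = 2.842084
  t = 2.0000: CF_t = 102.950000, DF = 0.951524, PV = 97.959424
Price P = sum_t PV_t = 106.592699
Convexity numerator sum_t t*(t + 1/m) * CF_t / (1+y/m)^(m*t + 2):
  t = 0.5000: term = 1.421042
  t = 1.0000: term = 4.210495
  t = 1.5000: term = 8.317027
  t = 2.0000: term = 477.778017
Convexity = (1/P) * sum = 491.726581 / 106.592699 = 4.613136

Answer: Convexity = 4.6131


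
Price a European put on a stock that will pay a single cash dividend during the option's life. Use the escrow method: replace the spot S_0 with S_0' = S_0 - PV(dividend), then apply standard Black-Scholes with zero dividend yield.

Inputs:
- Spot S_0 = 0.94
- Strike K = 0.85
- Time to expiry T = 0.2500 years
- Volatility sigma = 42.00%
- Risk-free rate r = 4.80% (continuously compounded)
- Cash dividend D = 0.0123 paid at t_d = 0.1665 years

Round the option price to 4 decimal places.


Answer: Price = 0.0381

Derivation:
PV(D) = D * exp(-r * t_d) = 0.0123 * 0.99203985 = 0.01220209
S_0' = S_0 - PV(D) = 0.9400 - 0.01220209 = 0.92779791
d1 = (ln(S_0'/K) + (r + sigma^2/2)*T) / (sigma*sqrt(T)) = 0.57917900
d2 = d1 - sigma*sqrt(T) = 0.36917900
exp(-rT) = 0.98807171
N(-d1) = 0.28123420; N(-d2) = 0.35599715
P = K * exp(-rT) * N(-d2) - S_0' * N(-d1) = 0.8500 * 0.98807171 * 0.35599715 - 0.92779791 * 0.28123420 = 0.0381


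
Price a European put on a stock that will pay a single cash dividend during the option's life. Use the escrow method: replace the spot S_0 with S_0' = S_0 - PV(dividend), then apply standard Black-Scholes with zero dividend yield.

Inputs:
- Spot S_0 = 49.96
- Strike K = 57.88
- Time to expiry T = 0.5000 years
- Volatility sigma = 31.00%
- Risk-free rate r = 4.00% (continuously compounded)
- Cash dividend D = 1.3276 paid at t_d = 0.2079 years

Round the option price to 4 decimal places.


PV(D) = D * exp(-r * t_d) = 1.3276 * 0.99171848 = 1.31660546
S_0' = S_0 - PV(D) = 49.9600 - 1.31660546 = 48.64339454
d1 = (ln(S_0'/K) + (r + sigma^2/2)*T) / (sigma*sqrt(T)) = -0.59228577
d2 = d1 - sigma*sqrt(T) = -0.81148887
exp(-rT) = 0.98019867
N(-d1) = 0.72317038; N(-d2) = 0.79145751
P = K * exp(-rT) * N(-d2) - S_0' * N(-d1) = 57.8800 * 0.98019867 * 0.79145751 - 48.64339454 * 0.72317038 = 9.7250

Answer: Price = 9.7250


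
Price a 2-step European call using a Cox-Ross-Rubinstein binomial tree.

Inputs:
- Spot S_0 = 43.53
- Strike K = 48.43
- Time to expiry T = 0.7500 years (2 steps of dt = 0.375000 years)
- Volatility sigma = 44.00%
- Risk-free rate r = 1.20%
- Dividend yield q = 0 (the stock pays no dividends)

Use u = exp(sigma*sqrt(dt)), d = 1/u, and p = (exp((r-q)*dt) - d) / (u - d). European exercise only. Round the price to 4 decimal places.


dt = T/N = 0.375000
u = exp(sigma*sqrt(dt)) = 1.309236; d = 1/u = 0.763804
p = (exp((r-q)*dt) - d) / (u - d) = 0.441313
Discount per step: exp(-r*dt) = 0.995510
Stock lattice S(k, i) with i counting down-moves:
  k=0: S(0,0) = 43.5300
  k=1: S(1,0) = 56.9910; S(1,1) = 33.2484
  k=2: S(2,0) = 74.6147; S(2,1) = 43.5300; S(2,2) = 25.3953
Terminal payoffs V(N, i) = max(S_T - K, 0):
  V(2,0) = 26.184742; V(2,1) = 0.000000; V(2,2) = 0.000000
Backward induction: V(k, i) = exp(-r*dt) * [p * V(k+1, i) + (1-p) * V(k+1, i+1)].
  V(1,0) = exp(-r*dt) * [p*26.184742 + (1-p)*0.000000] = 11.503772
  V(1,1) = exp(-r*dt) * [p*0.000000 + (1-p)*0.000000] = 0.000000
  V(0,0) = exp(-r*dt) * [p*11.503772 + (1-p)*0.000000] = 5.053965

Answer: Price = V(0,0) = 5.0540


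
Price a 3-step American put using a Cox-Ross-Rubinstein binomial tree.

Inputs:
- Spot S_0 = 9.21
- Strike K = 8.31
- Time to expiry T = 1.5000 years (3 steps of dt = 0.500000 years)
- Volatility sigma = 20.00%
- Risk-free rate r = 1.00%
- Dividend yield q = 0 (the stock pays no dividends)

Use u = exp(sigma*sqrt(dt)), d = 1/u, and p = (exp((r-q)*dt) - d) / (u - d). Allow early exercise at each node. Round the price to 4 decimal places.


dt = T/N = 0.500000
u = exp(sigma*sqrt(dt)) = 1.151910; d = 1/u = 0.868123
p = (exp((r-q)*dt) - d) / (u - d) = 0.482366
Discount per step: exp(-r*dt) = 0.995012
Stock lattice S(k, i) with i counting down-moves:
  k=0: S(0,0) = 9.2100
  k=1: S(1,0) = 10.6091; S(1,1) = 7.9954
  k=2: S(2,0) = 12.2207; S(2,1) = 9.2100; S(2,2) = 6.9410
  k=3: S(3,0) = 14.0772; S(3,1) = 10.6091; S(3,2) = 7.9954; S(3,3) = 6.0257
Terminal payoffs V(N, i) = max(K - S_T, 0):
  V(3,0) = 0.000000; V(3,1) = 0.000000; V(3,2) = 0.314583; V(3,3) = 2.284347
Backward induction: V(k, i) = exp(-r*dt) * [p * V(k+1, i) + (1-p) * V(k+1, i+1)]; then take max(V_cont, immediate exercise) for American.
  V(2,0) = exp(-r*dt) * [p*0.000000 + (1-p)*0.000000] = 0.000000; exercise = 0.000000; V(2,0) = max -> 0.000000
  V(2,1) = exp(-r*dt) * [p*0.000000 + (1-p)*0.314583] = 0.162027; exercise = 0.000000; V(2,1) = max -> 0.162027
  V(2,2) = exp(-r*dt) * [p*0.314583 + (1-p)*2.284347] = 1.327545; exercise = 1.368991; V(2,2) = max -> 1.368991
  V(1,0) = exp(-r*dt) * [p*0.000000 + (1-p)*0.162027] = 0.083452; exercise = 0.000000; V(1,0) = max -> 0.083452
  V(1,1) = exp(-r*dt) * [p*0.162027 + (1-p)*1.368991] = 0.782868; exercise = 0.314583; V(1,1) = max -> 0.782868
  V(0,0) = exp(-r*dt) * [p*0.083452 + (1-p)*0.782868] = 0.443271; exercise = 0.000000; V(0,0) = max -> 0.443271

Answer: Price = V(0,0) = 0.4433


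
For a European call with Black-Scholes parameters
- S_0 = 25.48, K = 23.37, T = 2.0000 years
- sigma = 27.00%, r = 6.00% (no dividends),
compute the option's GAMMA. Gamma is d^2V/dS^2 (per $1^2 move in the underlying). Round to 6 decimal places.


Answer: Gamma = 0.031377

Derivation:
d1 = 0.7315692245; d2 = 0.3497315626
phi(d1) = 0.3052771281; exp(-qT) = 1.0000000000; exp(-rT) = 0.8869204367
Gamma = exp(-qT) * phi(d1) / (S * sigma * sqrt(T)) = 1.0000000000 * 0.3052771281 / (25.4800 * 0.2700 * 1.4142135624) = 0.031377


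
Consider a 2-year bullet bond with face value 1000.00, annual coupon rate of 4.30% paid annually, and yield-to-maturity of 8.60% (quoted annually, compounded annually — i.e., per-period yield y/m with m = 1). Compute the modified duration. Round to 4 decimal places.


Answer: Modified duration = 1.8022

Derivation:
Coupon per period c = face * coupon_rate / m = 43.000000
Periods per year m = 1; per-period yield y/m = 0.086000
Number of cashflows N = 2
Cashflows (t years, CF_t, discount factor 1/(1+y/m)^(m*t), PV):
  t = 1.0000: CF_t = 43.000000, DF = 0.920810, PV = 39.594843
  t = 2.0000: CF_t = 1043.000000, DF = 0.847892, PV = 884.350973
Price P = sum_t PV_t = 923.945816
First compute Macaulay numerator sum_t t * PV_t:
  t * PV_t at t = 1.0000: 39.594843
  t * PV_t at t = 2.0000: 1768.701946
Macaulay duration D = 1808.296789 / 923.945816 = 1.957146
Modified duration = D / (1 + y/m) = 1.957146 / (1 + 0.086000) = 1.802160


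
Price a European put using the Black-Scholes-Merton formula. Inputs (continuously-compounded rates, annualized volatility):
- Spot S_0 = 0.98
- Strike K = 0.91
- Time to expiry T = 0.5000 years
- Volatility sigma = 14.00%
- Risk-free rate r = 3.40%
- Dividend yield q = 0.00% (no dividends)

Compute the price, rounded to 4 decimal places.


Answer: Price = 0.0090

Derivation:
d1 = (ln(S/K) + (r - q + 0.5*sigma^2) * T) / (sigma * sqrt(T)) = 0.96982697
d2 = d1 - sigma * sqrt(T) = 0.87083202
exp(-rT) = 0.98314368; exp(-qT) = 1.00000000
P = K * exp(-rT) * N(-d2) - S_0 * exp(-qT) * N(-d1)
N(-d1) = 0.16606637; N(-d2) = 0.19192294
P = 0.9100 * 0.98314368 * 0.19192294 - 0.9800 * 1.00000000 * 0.16606637 = 0.0090


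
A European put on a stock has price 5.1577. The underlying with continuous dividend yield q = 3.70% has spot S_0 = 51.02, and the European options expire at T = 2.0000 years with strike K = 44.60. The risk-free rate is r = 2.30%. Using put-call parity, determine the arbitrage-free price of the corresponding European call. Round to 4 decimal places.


Put-call parity: C - P = S_0 * exp(-qT) - K * exp(-rT).
S_0 * exp(-qT) = 51.0200 * 0.92867169 = 47.38082982
K * exp(-rT) = 44.6000 * 0.95504196 = 42.59487151
C = P + S*exp(-qT) - K*exp(-rT)
C = 5.1577 + 47.38082982 - 42.59487151 = 9.9437

Answer: Call price = 9.9437


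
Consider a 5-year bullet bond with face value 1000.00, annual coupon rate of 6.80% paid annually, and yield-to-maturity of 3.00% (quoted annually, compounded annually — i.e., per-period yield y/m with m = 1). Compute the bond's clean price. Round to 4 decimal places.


Coupon per period c = face * coupon_rate / m = 68.000000
Periods per year m = 1; per-period yield y/m = 0.030000
Number of cashflows N = 5
Cashflows (t years, CF_t, discount factor 1/(1+y/m)^(m*t), PV):
  t = 1.0000: CF_t = 68.000000, DF = 0.970874, PV = 66.019417
  t = 2.0000: CF_t = 68.000000, DF = 0.942596, PV = 64.096522
  t = 3.0000: CF_t = 68.000000, DF = 0.915142, PV = 62.229633
  t = 4.0000: CF_t = 68.000000, DF = 0.888487, PV = 60.417119
  t = 5.0000: CF_t = 1068.000000, DF = 0.862609, PV = 921.266182
Price P = sum_t PV_t = 1174.028873

Answer: Price = 1174.0289


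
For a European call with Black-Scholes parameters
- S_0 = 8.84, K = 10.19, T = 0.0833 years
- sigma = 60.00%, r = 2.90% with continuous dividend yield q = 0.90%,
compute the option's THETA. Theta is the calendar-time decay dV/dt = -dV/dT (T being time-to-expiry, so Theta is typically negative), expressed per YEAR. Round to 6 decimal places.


d1 = -0.7244883901; d2 = -0.8976588263
phi(d1) = 0.3068549106; exp(-qT) = 0.9992505810; exp(-rT) = 0.9975872155
Theta = -S*exp(-qT)*phi(d1)*sigma/(2*sqrt(T)) - r*K*exp(-rT)*N(d2) + q*S*exp(-qT)*N(d1)
N(d1) = 0.2343829761; N(d2) = 0.1846837333; sqrt(T) = 0.2886173938
Term 1 = -8.8400 * 0.9992505810 * 0.3068549106 * 0.6000 / (2 * 0.2886173938) = -2.8174648471
Term 2 = -0.0290 * 10.1900 * 0.9975872155 * 0.1846837333 = -0.0544442102
Term 3 = 0.0090 * 8.8400 * 0.9992505810 * 0.2343829761 = 0.0186335348
Theta = -2.8174648471 + (-0.0544442102) + (0.0186335348) = -2.853276

Answer: Theta = -2.853276


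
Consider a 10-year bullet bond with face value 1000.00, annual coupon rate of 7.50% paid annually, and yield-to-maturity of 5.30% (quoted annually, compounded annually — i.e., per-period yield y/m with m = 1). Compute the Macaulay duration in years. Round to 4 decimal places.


Coupon per period c = face * coupon_rate / m = 75.000000
Periods per year m = 1; per-period yield y/m = 0.053000
Number of cashflows N = 10
Cashflows (t years, CF_t, discount factor 1/(1+y/m)^(m*t), PV):
  t = 1.0000: CF_t = 75.000000, DF = 0.949668, PV = 71.225071
  t = 2.0000: CF_t = 75.000000, DF = 0.901869, PV = 67.640144
  t = 3.0000: CF_t = 75.000000, DF = 0.856475, PV = 64.235654
  t = 4.0000: CF_t = 75.000000, DF = 0.813367, PV = 61.002520
  t = 5.0000: CF_t = 75.000000, DF = 0.772428, PV = 57.932118
  t = 6.0000: CF_t = 75.000000, DF = 0.733550, PV = 55.016257
  t = 7.0000: CF_t = 75.000000, DF = 0.696629, PV = 52.247157
  t = 8.0000: CF_t = 75.000000, DF = 0.661566, PV = 49.617433
  t = 9.0000: CF_t = 75.000000, DF = 0.628268, PV = 47.120070
  t = 10.0000: CF_t = 1075.000000, DF = 0.596645, PV = 641.393792
Price P = sum_t PV_t = 1167.430216
Macaulay numerator sum_t t * PV_t:
  t * PV_t at t = 1.0000: 71.225071
  t * PV_t at t = 2.0000: 135.280287
  t * PV_t at t = 3.0000: 192.706962
  t * PV_t at t = 4.0000: 244.010081
  t * PV_t at t = 5.0000: 289.660591
  t * PV_t at t = 6.0000: 330.097539
  t * PV_t at t = 7.0000: 365.730100
  t * PV_t at t = 8.0000: 396.939466
  t * PV_t at t = 9.0000: 424.080626
  t * PV_t at t = 10.0000: 6413.937924
Macaulay duration D = (sum_t t * PV_t) / P = 8863.668648 / 1167.430216 = 7.592461

Answer: Macaulay duration = 7.5925 years
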